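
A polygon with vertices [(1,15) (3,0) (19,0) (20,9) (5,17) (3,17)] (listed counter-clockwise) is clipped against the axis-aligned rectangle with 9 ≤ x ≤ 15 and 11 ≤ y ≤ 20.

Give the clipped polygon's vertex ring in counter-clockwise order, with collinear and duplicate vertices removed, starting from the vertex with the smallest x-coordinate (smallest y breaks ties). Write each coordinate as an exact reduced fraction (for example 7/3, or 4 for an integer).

Clipped polygon: [(9,11) (15,11) (15,35/3) (9,223/15)]

1. After x ≥ 9: [(9,0) (19,0) (20,9) (9,223/15)]
2. After x ≤ 15: [(9,0) (15,0) (15,35/3) (9,223/15)]
3. After y ≥ 11: [(9,11) (15,11) (15,35/3) (9,223/15)]
4. After y ≤ 20: [(9,11) (15,11) (15,35/3) (9,223/15)]
5. Canonical ring: [(9,11) (15,11) (15,35/3) (9,223/15)]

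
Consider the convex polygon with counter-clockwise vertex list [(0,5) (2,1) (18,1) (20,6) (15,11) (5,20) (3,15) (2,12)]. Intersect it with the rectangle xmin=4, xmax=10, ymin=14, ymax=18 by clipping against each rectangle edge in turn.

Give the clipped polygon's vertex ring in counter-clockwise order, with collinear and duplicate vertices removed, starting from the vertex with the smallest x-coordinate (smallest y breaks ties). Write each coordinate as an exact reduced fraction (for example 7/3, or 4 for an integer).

Clipped polygon: [(4,14) (10,14) (10,31/2) (65/9,18) (21/5,18) (4,35/2)]

1. After x ≥ 4: [(4,1) (18,1) (20,6) (15,11) (5,20) (4,35/2)]
2. After x ≤ 10: [(4,1) (10,1) (10,31/2) (5,20) (4,35/2)]
3. After y ≥ 14: [(4,14) (10,14) (10,31/2) (5,20) (4,35/2)]
4. After y ≤ 18: [(4,14) (10,14) (10,31/2) (65/9,18) (21/5,18) (4,35/2)]
5. Canonical ring: [(4,14) (10,14) (10,31/2) (65/9,18) (21/5,18) (4,35/2)]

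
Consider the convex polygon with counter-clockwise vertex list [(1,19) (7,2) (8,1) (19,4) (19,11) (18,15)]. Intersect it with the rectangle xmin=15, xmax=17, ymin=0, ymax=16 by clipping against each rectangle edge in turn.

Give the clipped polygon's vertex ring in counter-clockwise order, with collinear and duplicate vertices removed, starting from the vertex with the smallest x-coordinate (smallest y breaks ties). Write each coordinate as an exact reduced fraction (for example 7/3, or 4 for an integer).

Clipped polygon: [(15,32/11) (17,38/11) (17,259/17) (15,267/17)]

1. After x ≥ 15: [(15,267/17) (15,32/11) (19,4) (19,11) (18,15)]
2. After x ≤ 17: [(17,259/17) (15,267/17) (15,32/11) (17,38/11)]
3. After y ≥ 0: [(17,259/17) (15,267/17) (15,32/11) (17,38/11)]
4. After y ≤ 16: [(17,259/17) (15,267/17) (15,32/11) (17,38/11)]
5. Canonical ring: [(15,32/11) (17,38/11) (17,259/17) (15,267/17)]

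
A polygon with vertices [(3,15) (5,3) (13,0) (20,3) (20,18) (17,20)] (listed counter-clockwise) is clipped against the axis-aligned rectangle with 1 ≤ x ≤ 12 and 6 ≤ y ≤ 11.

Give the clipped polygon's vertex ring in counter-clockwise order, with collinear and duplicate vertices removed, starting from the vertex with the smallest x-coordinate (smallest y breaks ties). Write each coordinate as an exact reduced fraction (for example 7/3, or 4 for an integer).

Clipped polygon: [(11/3,11) (9/2,6) (12,6) (12,11)]

1. After x ≥ 1: [(3,15) (5,3) (13,0) (20,3) (20,18) (17,20)]
2. After x ≤ 12: [(12,255/14) (3,15) (5,3) (12,3/8)]
3. After y ≥ 6: [(12,6) (12,255/14) (3,15) (9/2,6)]
4. After y ≤ 11: [(12,6) (12,11) (11/3,11) (9/2,6)]
5. Canonical ring: [(11/3,11) (9/2,6) (12,6) (12,11)]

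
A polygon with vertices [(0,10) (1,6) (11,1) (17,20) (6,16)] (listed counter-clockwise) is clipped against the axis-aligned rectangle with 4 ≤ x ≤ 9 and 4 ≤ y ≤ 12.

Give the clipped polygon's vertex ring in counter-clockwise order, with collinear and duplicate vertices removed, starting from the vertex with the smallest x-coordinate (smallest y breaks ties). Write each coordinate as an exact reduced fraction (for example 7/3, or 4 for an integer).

Clipped polygon: [(4,9/2) (5,4) (9,4) (9,12) (4,12)]

1. After x ≥ 4: [(4,14) (4,9/2) (11,1) (17,20) (6,16)]
2. After x ≤ 9: [(4,14) (4,9/2) (9,2) (9,188/11) (6,16)]
3. After y ≥ 4: [(4,14) (4,9/2) (5,4) (9,4) (9,188/11) (6,16)]
4. After y ≤ 12: [(4,12) (4,9/2) (5,4) (9,4) (9,12)]
5. Canonical ring: [(4,9/2) (5,4) (9,4) (9,12) (4,12)]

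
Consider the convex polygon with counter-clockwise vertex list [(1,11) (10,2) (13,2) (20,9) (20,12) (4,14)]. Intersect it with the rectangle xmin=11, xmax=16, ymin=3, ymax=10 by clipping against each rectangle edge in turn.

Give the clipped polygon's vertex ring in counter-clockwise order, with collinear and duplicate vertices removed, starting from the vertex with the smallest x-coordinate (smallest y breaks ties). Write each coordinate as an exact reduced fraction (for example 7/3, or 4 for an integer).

Clipped polygon: [(11,3) (14,3) (16,5) (16,10) (11,10)]

1. After x ≥ 11: [(11,2) (13,2) (20,9) (20,12) (11,105/8)]
2. After x ≤ 16: [(11,2) (13,2) (16,5) (16,25/2) (11,105/8)]
3. After y ≥ 3: [(11,3) (14,3) (16,5) (16,25/2) (11,105/8)]
4. After y ≤ 10: [(11,10) (11,3) (14,3) (16,5) (16,10)]
5. Canonical ring: [(11,3) (14,3) (16,5) (16,10) (11,10)]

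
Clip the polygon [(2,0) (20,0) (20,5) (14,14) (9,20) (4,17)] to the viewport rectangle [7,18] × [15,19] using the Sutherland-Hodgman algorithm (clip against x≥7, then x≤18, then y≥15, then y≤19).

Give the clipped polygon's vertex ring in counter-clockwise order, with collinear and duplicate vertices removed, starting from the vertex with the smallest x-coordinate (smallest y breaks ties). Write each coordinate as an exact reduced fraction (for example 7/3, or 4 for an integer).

1. After x ≥ 7: [(7,0) (20,0) (20,5) (14,14) (9,20) (7,94/5)]
2. After x ≤ 18: [(7,0) (18,0) (18,8) (14,14) (9,20) (7,94/5)]
3. After y ≥ 15: [(7,15) (79/6,15) (9,20) (7,94/5)]
4. After y ≤ 19: [(7,15) (79/6,15) (59/6,19) (22/3,19) (7,94/5)]
5. Canonical ring: [(7,15) (79/6,15) (59/6,19) (22/3,19) (7,94/5)]

Clipped polygon: [(7,15) (79/6,15) (59/6,19) (22/3,19) (7,94/5)]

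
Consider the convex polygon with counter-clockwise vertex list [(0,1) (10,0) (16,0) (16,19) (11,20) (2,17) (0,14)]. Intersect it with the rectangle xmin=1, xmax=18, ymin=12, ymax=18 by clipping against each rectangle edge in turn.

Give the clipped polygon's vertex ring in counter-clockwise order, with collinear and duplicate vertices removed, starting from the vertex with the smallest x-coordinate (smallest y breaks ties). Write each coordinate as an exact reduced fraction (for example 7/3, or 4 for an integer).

Clipped polygon: [(1,12) (16,12) (16,18) (5,18) (2,17) (1,31/2)]

1. After x ≥ 1: [(1,9/10) (10,0) (16,0) (16,19) (11,20) (2,17) (1,31/2)]
2. After x ≤ 18: [(1,9/10) (10,0) (16,0) (16,19) (11,20) (2,17) (1,31/2)]
3. After y ≥ 12: [(1,12) (16,12) (16,19) (11,20) (2,17) (1,31/2)]
4. After y ≤ 18: [(1,12) (16,12) (16,18) (5,18) (2,17) (1,31/2)]
5. Canonical ring: [(1,12) (16,12) (16,18) (5,18) (2,17) (1,31/2)]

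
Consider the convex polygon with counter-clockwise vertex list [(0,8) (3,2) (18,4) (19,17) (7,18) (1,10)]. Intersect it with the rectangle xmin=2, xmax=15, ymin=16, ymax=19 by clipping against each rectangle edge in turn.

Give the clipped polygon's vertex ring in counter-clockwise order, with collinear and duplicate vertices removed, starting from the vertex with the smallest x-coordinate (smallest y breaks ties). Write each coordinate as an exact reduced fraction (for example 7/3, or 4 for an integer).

Clipped polygon: [(11/2,16) (15,16) (15,52/3) (7,18)]

1. After x ≥ 2: [(2,4) (3,2) (18,4) (19,17) (7,18) (2,34/3)]
2. After x ≤ 15: [(2,4) (3,2) (15,18/5) (15,52/3) (7,18) (2,34/3)]
3. After y ≥ 16: [(15,16) (15,52/3) (7,18) (11/2,16)]
4. After y ≤ 19: [(15,16) (15,52/3) (7,18) (11/2,16)]
5. Canonical ring: [(11/2,16) (15,16) (15,52/3) (7,18)]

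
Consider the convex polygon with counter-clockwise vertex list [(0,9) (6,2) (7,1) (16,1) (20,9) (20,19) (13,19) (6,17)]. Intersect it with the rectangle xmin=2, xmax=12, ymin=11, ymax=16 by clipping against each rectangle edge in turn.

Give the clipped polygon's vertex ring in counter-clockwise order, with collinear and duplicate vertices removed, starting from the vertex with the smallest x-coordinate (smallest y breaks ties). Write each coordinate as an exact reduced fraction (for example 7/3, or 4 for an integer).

1. After x ≥ 2: [(2,35/3) (2,20/3) (6,2) (7,1) (16,1) (20,9) (20,19) (13,19) (6,17)]
2. After x ≤ 12: [(2,35/3) (2,20/3) (6,2) (7,1) (12,1) (12,131/7) (6,17)]
3. After y ≥ 11: [(2,35/3) (2,11) (12,11) (12,131/7) (6,17)]
4. After y ≤ 16: [(21/4,16) (2,35/3) (2,11) (12,11) (12,16)]
5. Canonical ring: [(2,11) (12,11) (12,16) (21/4,16) (2,35/3)]

Clipped polygon: [(2,11) (12,11) (12,16) (21/4,16) (2,35/3)]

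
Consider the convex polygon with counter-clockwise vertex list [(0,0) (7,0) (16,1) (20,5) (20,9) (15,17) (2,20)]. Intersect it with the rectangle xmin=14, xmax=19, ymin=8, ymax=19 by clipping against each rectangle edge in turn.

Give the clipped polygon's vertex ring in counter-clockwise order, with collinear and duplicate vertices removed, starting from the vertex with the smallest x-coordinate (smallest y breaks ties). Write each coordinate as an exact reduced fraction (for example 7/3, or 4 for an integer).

1. After x ≥ 14: [(14,7/9) (16,1) (20,5) (20,9) (15,17) (14,224/13)]
2. After x ≤ 19: [(14,7/9) (16,1) (19,4) (19,53/5) (15,17) (14,224/13)]
3. After y ≥ 8: [(14,8) (19,8) (19,53/5) (15,17) (14,224/13)]
4. After y ≤ 19: [(14,8) (19,8) (19,53/5) (15,17) (14,224/13)]
5. Canonical ring: [(14,8) (19,8) (19,53/5) (15,17) (14,224/13)]

Clipped polygon: [(14,8) (19,8) (19,53/5) (15,17) (14,224/13)]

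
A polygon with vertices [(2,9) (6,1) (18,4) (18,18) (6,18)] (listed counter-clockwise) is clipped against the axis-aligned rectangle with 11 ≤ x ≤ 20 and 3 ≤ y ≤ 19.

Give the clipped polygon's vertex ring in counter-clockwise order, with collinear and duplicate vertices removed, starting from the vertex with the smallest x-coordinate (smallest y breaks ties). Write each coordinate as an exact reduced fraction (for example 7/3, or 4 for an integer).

1. After x ≥ 11: [(11,9/4) (18,4) (18,18) (11,18)]
2. After x ≤ 20: [(11,9/4) (18,4) (18,18) (11,18)]
3. After y ≥ 3: [(11,3) (14,3) (18,4) (18,18) (11,18)]
4. After y ≤ 19: [(11,3) (14,3) (18,4) (18,18) (11,18)]
5. Canonical ring: [(11,3) (14,3) (18,4) (18,18) (11,18)]

Clipped polygon: [(11,3) (14,3) (18,4) (18,18) (11,18)]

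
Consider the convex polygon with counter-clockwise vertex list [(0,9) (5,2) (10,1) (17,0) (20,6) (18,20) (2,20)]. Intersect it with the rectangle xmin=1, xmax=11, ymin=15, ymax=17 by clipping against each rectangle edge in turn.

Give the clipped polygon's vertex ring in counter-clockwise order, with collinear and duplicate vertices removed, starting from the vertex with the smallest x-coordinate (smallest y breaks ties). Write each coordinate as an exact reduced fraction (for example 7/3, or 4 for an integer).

Clipped polygon: [(12/11,15) (11,15) (11,17) (16/11,17)]

1. After x ≥ 1: [(1,29/2) (1,38/5) (5,2) (10,1) (17,0) (20,6) (18,20) (2,20)]
2. After x ≤ 11: [(1,29/2) (1,38/5) (5,2) (10,1) (11,6/7) (11,20) (2,20)]
3. After y ≥ 15: [(12/11,15) (11,15) (11,20) (2,20)]
4. After y ≤ 17: [(16/11,17) (12/11,15) (11,15) (11,17)]
5. Canonical ring: [(12/11,15) (11,15) (11,17) (16/11,17)]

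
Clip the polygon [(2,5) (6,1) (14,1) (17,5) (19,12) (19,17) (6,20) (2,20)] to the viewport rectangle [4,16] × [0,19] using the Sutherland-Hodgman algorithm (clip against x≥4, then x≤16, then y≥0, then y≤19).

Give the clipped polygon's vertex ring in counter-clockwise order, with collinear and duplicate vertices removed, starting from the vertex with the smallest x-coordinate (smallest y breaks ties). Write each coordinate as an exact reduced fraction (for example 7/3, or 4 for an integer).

1. After x ≥ 4: [(4,3) (6,1) (14,1) (17,5) (19,12) (19,17) (6,20) (4,20)]
2. After x ≤ 16: [(4,3) (6,1) (14,1) (16,11/3) (16,230/13) (6,20) (4,20)]
3. After y ≥ 0: [(4,3) (6,1) (14,1) (16,11/3) (16,230/13) (6,20) (4,20)]
4. After y ≤ 19: [(4,19) (4,3) (6,1) (14,1) (16,11/3) (16,230/13) (31/3,19)]
5. Canonical ring: [(4,3) (6,1) (14,1) (16,11/3) (16,230/13) (31/3,19) (4,19)]

Clipped polygon: [(4,3) (6,1) (14,1) (16,11/3) (16,230/13) (31/3,19) (4,19)]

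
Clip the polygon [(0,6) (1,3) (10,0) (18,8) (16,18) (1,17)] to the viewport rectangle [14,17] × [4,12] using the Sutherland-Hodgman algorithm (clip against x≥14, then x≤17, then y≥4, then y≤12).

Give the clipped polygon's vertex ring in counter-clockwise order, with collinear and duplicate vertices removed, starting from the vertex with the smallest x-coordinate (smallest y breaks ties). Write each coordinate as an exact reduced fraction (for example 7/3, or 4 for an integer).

Clipped polygon: [(14,4) (17,7) (17,12) (14,12)]

1. After x ≥ 14: [(14,4) (18,8) (16,18) (14,268/15)]
2. After x ≤ 17: [(14,4) (17,7) (17,13) (16,18) (14,268/15)]
3. After y ≥ 4: [(14,4) (17,7) (17,13) (16,18) (14,268/15)]
4. After y ≤ 12: [(14,12) (14,4) (17,7) (17,12)]
5. Canonical ring: [(14,4) (17,7) (17,12) (14,12)]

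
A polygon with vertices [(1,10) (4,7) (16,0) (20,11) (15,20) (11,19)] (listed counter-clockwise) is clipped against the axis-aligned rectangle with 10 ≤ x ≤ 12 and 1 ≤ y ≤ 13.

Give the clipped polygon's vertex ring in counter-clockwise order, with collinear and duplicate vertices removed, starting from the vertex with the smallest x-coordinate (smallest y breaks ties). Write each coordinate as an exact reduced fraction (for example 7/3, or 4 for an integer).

1. After x ≥ 10: [(10,181/10) (10,7/2) (16,0) (20,11) (15,20) (11,19)]
2. After x ≤ 12: [(10,181/10) (10,7/2) (12,7/3) (12,77/4) (11,19)]
3. After y ≥ 1: [(10,181/10) (10,7/2) (12,7/3) (12,77/4) (11,19)]
4. After y ≤ 13: [(10,13) (10,7/2) (12,7/3) (12,13)]
5. Canonical ring: [(10,7/2) (12,7/3) (12,13) (10,13)]

Clipped polygon: [(10,7/2) (12,7/3) (12,13) (10,13)]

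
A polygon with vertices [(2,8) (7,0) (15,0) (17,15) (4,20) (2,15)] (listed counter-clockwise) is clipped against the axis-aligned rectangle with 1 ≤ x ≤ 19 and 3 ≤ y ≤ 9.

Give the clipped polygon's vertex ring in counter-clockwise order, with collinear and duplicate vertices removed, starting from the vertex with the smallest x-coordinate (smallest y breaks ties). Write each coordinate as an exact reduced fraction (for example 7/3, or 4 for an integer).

1. After x ≥ 1: [(2,8) (7,0) (15,0) (17,15) (4,20) (2,15)]
2. After x ≤ 19: [(2,8) (7,0) (15,0) (17,15) (4,20) (2,15)]
3. After y ≥ 3: [(2,8) (41/8,3) (77/5,3) (17,15) (4,20) (2,15)]
4. After y ≤ 9: [(2,9) (2,8) (41/8,3) (77/5,3) (81/5,9)]
5. Canonical ring: [(2,8) (41/8,3) (77/5,3) (81/5,9) (2,9)]

Clipped polygon: [(2,8) (41/8,3) (77/5,3) (81/5,9) (2,9)]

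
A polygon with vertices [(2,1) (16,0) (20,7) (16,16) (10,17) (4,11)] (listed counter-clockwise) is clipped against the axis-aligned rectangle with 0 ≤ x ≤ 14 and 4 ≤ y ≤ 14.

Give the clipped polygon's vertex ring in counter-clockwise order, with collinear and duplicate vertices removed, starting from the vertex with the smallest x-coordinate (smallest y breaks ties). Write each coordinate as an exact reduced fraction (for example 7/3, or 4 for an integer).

Clipped polygon: [(13/5,4) (14,4) (14,14) (7,14) (4,11)]

1. After x ≥ 0: [(2,1) (16,0) (20,7) (16,16) (10,17) (4,11)]
2. After x ≤ 14: [(2,1) (14,1/7) (14,49/3) (10,17) (4,11)]
3. After y ≥ 4: [(13/5,4) (14,4) (14,49/3) (10,17) (4,11)]
4. After y ≤ 14: [(13/5,4) (14,4) (14,14) (7,14) (4,11)]
5. Canonical ring: [(13/5,4) (14,4) (14,14) (7,14) (4,11)]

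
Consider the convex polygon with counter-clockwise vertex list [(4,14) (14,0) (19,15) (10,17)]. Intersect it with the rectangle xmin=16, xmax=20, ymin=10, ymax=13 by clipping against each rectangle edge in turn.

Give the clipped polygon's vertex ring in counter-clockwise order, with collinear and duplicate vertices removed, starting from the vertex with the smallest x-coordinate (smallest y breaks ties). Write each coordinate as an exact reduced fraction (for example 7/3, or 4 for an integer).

Clipped polygon: [(16,10) (52/3,10) (55/3,13) (16,13)]

1. After x ≥ 16: [(16,6) (19,15) (16,47/3)]
2. After x ≤ 20: [(16,6) (19,15) (16,47/3)]
3. After y ≥ 10: [(16,10) (52/3,10) (19,15) (16,47/3)]
4. After y ≤ 13: [(16,13) (16,10) (52/3,10) (55/3,13)]
5. Canonical ring: [(16,10) (52/3,10) (55/3,13) (16,13)]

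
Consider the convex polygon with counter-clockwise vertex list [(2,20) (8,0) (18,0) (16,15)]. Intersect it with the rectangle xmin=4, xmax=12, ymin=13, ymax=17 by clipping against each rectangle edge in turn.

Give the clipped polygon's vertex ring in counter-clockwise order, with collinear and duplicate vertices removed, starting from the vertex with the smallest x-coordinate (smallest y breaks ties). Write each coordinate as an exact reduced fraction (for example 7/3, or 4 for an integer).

1. After x ≥ 4: [(4,135/7) (4,40/3) (8,0) (18,0) (16,15)]
2. After x ≤ 12: [(12,115/7) (4,135/7) (4,40/3) (8,0) (12,0)]
3. After y ≥ 13: [(12,13) (12,115/7) (4,135/7) (4,40/3) (41/10,13)]
4. After y ≤ 17: [(12,13) (12,115/7) (52/5,17) (4,17) (4,40/3) (41/10,13)]
5. Canonical ring: [(4,40/3) (41/10,13) (12,13) (12,115/7) (52/5,17) (4,17)]

Clipped polygon: [(4,40/3) (41/10,13) (12,13) (12,115/7) (52/5,17) (4,17)]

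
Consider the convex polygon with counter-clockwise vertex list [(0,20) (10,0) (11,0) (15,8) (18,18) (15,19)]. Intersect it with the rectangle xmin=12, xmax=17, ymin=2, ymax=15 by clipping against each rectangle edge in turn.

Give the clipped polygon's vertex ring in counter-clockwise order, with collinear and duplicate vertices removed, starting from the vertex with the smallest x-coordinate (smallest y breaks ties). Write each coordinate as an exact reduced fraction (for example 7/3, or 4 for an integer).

Clipped polygon: [(12,2) (15,8) (17,44/3) (17,15) (12,15)]

1. After x ≥ 12: [(12,96/5) (12,2) (15,8) (18,18) (15,19)]
2. After x ≤ 17: [(12,96/5) (12,2) (15,8) (17,44/3) (17,55/3) (15,19)]
3. After y ≥ 2: [(12,96/5) (12,2) (15,8) (17,44/3) (17,55/3) (15,19)]
4. After y ≤ 15: [(12,15) (12,2) (15,8) (17,44/3) (17,15)]
5. Canonical ring: [(12,2) (15,8) (17,44/3) (17,15) (12,15)]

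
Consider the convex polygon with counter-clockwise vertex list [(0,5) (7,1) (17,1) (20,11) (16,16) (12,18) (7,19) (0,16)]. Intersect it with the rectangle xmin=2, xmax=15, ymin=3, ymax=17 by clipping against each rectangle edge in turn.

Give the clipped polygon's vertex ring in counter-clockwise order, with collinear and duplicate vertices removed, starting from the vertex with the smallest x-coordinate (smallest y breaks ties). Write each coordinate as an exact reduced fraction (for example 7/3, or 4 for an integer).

Clipped polygon: [(2,27/7) (7/2,3) (15,3) (15,33/2) (14,17) (7/3,17) (2,118/7)]

1. After x ≥ 2: [(2,27/7) (7,1) (17,1) (20,11) (16,16) (12,18) (7,19) (2,118/7)]
2. After x ≤ 15: [(2,27/7) (7,1) (15,1) (15,33/2) (12,18) (7,19) (2,118/7)]
3. After y ≥ 3: [(2,27/7) (7/2,3) (15,3) (15,33/2) (12,18) (7,19) (2,118/7)]
4. After y ≤ 17: [(2,27/7) (7/2,3) (15,3) (15,33/2) (14,17) (7/3,17) (2,118/7)]
5. Canonical ring: [(2,27/7) (7/2,3) (15,3) (15,33/2) (14,17) (7/3,17) (2,118/7)]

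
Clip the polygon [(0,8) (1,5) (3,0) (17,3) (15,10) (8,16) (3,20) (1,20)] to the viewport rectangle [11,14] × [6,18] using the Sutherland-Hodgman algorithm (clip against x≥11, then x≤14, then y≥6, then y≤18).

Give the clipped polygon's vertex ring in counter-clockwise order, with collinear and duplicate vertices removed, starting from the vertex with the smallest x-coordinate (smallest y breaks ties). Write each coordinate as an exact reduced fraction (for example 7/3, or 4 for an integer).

1. After x ≥ 11: [(11,12/7) (17,3) (15,10) (11,94/7)]
2. After x ≤ 14: [(11,12/7) (14,33/14) (14,76/7) (11,94/7)]
3. After y ≥ 6: [(11,6) (14,6) (14,76/7) (11,94/7)]
4. After y ≤ 18: [(11,6) (14,6) (14,76/7) (11,94/7)]
5. Canonical ring: [(11,6) (14,6) (14,76/7) (11,94/7)]

Clipped polygon: [(11,6) (14,6) (14,76/7) (11,94/7)]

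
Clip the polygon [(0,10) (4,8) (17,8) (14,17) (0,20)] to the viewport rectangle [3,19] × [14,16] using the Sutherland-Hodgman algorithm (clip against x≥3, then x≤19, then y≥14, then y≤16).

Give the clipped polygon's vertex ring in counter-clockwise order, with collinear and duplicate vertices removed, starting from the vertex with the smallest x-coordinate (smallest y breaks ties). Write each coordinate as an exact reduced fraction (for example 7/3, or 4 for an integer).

1. After x ≥ 3: [(3,17/2) (4,8) (17,8) (14,17) (3,271/14)]
2. After x ≤ 19: [(3,17/2) (4,8) (17,8) (14,17) (3,271/14)]
3. After y ≥ 14: [(3,14) (15,14) (14,17) (3,271/14)]
4. After y ≤ 16: [(3,16) (3,14) (15,14) (43/3,16)]
5. Canonical ring: [(3,14) (15,14) (43/3,16) (3,16)]

Clipped polygon: [(3,14) (15,14) (43/3,16) (3,16)]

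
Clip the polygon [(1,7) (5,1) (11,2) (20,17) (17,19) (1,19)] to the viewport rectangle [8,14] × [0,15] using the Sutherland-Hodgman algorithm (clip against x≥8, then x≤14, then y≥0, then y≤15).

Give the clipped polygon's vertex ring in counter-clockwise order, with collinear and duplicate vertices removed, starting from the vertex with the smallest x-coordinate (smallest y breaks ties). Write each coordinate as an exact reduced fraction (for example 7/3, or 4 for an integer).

1. After x ≥ 8: [(8,3/2) (11,2) (20,17) (17,19) (8,19)]
2. After x ≤ 14: [(8,3/2) (11,2) (14,7) (14,19) (8,19)]
3. After y ≥ 0: [(8,3/2) (11,2) (14,7) (14,19) (8,19)]
4. After y ≤ 15: [(8,15) (8,3/2) (11,2) (14,7) (14,15)]
5. Canonical ring: [(8,3/2) (11,2) (14,7) (14,15) (8,15)]

Clipped polygon: [(8,3/2) (11,2) (14,7) (14,15) (8,15)]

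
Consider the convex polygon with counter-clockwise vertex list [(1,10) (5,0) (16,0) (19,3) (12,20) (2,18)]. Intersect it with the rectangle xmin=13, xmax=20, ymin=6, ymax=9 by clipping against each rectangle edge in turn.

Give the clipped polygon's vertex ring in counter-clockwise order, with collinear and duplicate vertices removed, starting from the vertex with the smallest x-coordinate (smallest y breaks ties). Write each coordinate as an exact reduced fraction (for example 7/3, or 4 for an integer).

Clipped polygon: [(13,6) (302/17,6) (281/17,9) (13,9)]

1. After x ≥ 13: [(13,0) (16,0) (19,3) (13,123/7)]
2. After x ≤ 20: [(13,0) (16,0) (19,3) (13,123/7)]
3. After y ≥ 6: [(13,6) (302/17,6) (13,123/7)]
4. After y ≤ 9: [(13,9) (13,6) (302/17,6) (281/17,9)]
5. Canonical ring: [(13,6) (302/17,6) (281/17,9) (13,9)]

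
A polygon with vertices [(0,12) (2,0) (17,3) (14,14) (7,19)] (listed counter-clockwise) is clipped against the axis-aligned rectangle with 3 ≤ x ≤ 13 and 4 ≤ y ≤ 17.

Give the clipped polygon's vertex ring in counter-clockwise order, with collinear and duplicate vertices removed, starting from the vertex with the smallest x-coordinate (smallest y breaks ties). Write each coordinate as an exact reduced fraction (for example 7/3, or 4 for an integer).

Clipped polygon: [(3,4) (13,4) (13,103/7) (49/5,17) (5,17) (3,15)]

1. After x ≥ 3: [(3,15) (3,1/5) (17,3) (14,14) (7,19)]
2. After x ≤ 13: [(3,15) (3,1/5) (13,11/5) (13,103/7) (7,19)]
3. After y ≥ 4: [(3,15) (3,4) (13,4) (13,103/7) (7,19)]
4. After y ≤ 17: [(5,17) (3,15) (3,4) (13,4) (13,103/7) (49/5,17)]
5. Canonical ring: [(3,4) (13,4) (13,103/7) (49/5,17) (5,17) (3,15)]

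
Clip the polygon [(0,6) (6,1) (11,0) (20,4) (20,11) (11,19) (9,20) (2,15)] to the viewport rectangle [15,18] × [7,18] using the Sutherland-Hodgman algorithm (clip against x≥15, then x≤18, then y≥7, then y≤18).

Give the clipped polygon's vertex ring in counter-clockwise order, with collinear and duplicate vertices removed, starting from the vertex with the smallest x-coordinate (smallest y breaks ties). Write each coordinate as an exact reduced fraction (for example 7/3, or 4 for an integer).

1. After x ≥ 15: [(15,16/9) (20,4) (20,11) (15,139/9)]
2. After x ≤ 18: [(15,16/9) (18,28/9) (18,115/9) (15,139/9)]
3. After y ≥ 7: [(15,7) (18,7) (18,115/9) (15,139/9)]
4. After y ≤ 18: [(15,7) (18,7) (18,115/9) (15,139/9)]
5. Canonical ring: [(15,7) (18,7) (18,115/9) (15,139/9)]

Clipped polygon: [(15,7) (18,7) (18,115/9) (15,139/9)]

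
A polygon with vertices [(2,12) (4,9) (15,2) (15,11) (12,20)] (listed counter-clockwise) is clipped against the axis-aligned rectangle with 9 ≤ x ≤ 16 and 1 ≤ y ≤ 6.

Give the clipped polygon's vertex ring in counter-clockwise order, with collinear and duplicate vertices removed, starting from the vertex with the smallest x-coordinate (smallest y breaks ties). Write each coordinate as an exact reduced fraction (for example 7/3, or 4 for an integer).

1. After x ≥ 9: [(9,88/5) (9,64/11) (15,2) (15,11) (12,20)]
2. After x ≤ 16: [(9,88/5) (9,64/11) (15,2) (15,11) (12,20)]
3. After y ≥ 1: [(9,88/5) (9,64/11) (15,2) (15,11) (12,20)]
4. After y ≤ 6: [(9,6) (9,64/11) (15,2) (15,6)]
5. Canonical ring: [(9,64/11) (15,2) (15,6) (9,6)]

Clipped polygon: [(9,64/11) (15,2) (15,6) (9,6)]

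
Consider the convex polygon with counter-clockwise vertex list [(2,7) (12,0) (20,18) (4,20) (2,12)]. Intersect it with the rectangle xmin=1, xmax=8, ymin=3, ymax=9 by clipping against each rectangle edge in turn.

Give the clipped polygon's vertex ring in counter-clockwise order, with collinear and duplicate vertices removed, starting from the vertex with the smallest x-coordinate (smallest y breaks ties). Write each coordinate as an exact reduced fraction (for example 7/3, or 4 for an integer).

Clipped polygon: [(2,7) (54/7,3) (8,3) (8,9) (2,9)]

1. After x ≥ 1: [(2,7) (12,0) (20,18) (4,20) (2,12)]
2. After x ≤ 8: [(2,7) (8,14/5) (8,39/2) (4,20) (2,12)]
3. After y ≥ 3: [(2,7) (54/7,3) (8,3) (8,39/2) (4,20) (2,12)]
4. After y ≤ 9: [(2,9) (2,7) (54/7,3) (8,3) (8,9)]
5. Canonical ring: [(2,7) (54/7,3) (8,3) (8,9) (2,9)]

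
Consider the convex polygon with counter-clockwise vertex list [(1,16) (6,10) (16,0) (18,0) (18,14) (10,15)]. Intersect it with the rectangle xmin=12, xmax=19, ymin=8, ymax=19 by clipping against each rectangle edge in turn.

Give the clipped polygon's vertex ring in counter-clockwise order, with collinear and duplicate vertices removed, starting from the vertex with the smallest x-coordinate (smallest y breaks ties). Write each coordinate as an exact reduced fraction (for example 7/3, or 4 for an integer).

Clipped polygon: [(12,8) (18,8) (18,14) (12,59/4)]

1. After x ≥ 12: [(12,4) (16,0) (18,0) (18,14) (12,59/4)]
2. After x ≤ 19: [(12,4) (16,0) (18,0) (18,14) (12,59/4)]
3. After y ≥ 8: [(12,8) (18,8) (18,14) (12,59/4)]
4. After y ≤ 19: [(12,8) (18,8) (18,14) (12,59/4)]
5. Canonical ring: [(12,8) (18,8) (18,14) (12,59/4)]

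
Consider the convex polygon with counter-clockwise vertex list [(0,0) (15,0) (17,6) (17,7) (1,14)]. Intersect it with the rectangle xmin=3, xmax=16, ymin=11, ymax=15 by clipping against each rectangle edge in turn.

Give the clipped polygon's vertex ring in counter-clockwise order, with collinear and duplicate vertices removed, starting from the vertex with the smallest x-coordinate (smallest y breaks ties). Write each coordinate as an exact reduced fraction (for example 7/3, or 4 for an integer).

Clipped polygon: [(3,11) (55/7,11) (3,105/8)]

1. After x ≥ 3: [(3,0) (15,0) (17,6) (17,7) (3,105/8)]
2. After x ≤ 16: [(3,0) (15,0) (16,3) (16,119/16) (3,105/8)]
3. After y ≥ 11: [(3,11) (55/7,11) (3,105/8)]
4. After y ≤ 15: [(3,11) (55/7,11) (3,105/8)]
5. Canonical ring: [(3,11) (55/7,11) (3,105/8)]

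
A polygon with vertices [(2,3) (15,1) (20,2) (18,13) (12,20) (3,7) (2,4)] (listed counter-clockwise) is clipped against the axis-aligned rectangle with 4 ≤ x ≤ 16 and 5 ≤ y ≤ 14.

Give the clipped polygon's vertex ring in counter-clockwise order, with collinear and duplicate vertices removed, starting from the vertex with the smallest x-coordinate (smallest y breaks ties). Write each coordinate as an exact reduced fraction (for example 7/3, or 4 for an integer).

1. After x ≥ 4: [(4,35/13) (15,1) (20,2) (18,13) (12,20) (4,76/9)]
2. After x ≤ 16: [(4,35/13) (15,1) (16,6/5) (16,46/3) (12,20) (4,76/9)]
3. After y ≥ 5: [(4,5) (16,5) (16,46/3) (12,20) (4,76/9)]
4. After y ≤ 14: [(4,5) (16,5) (16,14) (102/13,14) (4,76/9)]
5. Canonical ring: [(4,5) (16,5) (16,14) (102/13,14) (4,76/9)]

Clipped polygon: [(4,5) (16,5) (16,14) (102/13,14) (4,76/9)]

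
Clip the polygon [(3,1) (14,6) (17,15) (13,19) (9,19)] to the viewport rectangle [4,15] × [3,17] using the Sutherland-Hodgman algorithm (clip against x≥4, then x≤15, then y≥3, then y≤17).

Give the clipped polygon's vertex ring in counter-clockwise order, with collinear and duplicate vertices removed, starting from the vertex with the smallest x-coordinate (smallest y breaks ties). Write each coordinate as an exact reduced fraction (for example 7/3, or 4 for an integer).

Clipped polygon: [(4,3) (37/5,3) (14,6) (15,9) (15,17) (25/3,17) (4,4)]

1. After x ≥ 4: [(4,4) (4,16/11) (14,6) (17,15) (13,19) (9,19)]
2. After x ≤ 15: [(4,4) (4,16/11) (14,6) (15,9) (15,17) (13,19) (9,19)]
3. After y ≥ 3: [(4,4) (4,3) (37/5,3) (14,6) (15,9) (15,17) (13,19) (9,19)]
4. After y ≤ 17: [(25/3,17) (4,4) (4,3) (37/5,3) (14,6) (15,9) (15,17) (15,17)]
5. Canonical ring: [(4,3) (37/5,3) (14,6) (15,9) (15,17) (25/3,17) (4,4)]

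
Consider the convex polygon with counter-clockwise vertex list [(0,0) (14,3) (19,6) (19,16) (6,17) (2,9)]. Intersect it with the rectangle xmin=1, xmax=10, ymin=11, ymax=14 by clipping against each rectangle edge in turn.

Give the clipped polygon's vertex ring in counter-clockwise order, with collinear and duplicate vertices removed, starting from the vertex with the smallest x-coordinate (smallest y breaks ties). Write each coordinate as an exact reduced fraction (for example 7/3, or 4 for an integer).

Clipped polygon: [(3,11) (10,11) (10,14) (9/2,14)]

1. After x ≥ 1: [(1,9/2) (1,3/14) (14,3) (19,6) (19,16) (6,17) (2,9)]
2. After x ≤ 10: [(1,9/2) (1,3/14) (10,15/7) (10,217/13) (6,17) (2,9)]
3. After y ≥ 11: [(10,11) (10,217/13) (6,17) (3,11)]
4. After y ≤ 14: [(10,11) (10,14) (9/2,14) (3,11)]
5. Canonical ring: [(3,11) (10,11) (10,14) (9/2,14)]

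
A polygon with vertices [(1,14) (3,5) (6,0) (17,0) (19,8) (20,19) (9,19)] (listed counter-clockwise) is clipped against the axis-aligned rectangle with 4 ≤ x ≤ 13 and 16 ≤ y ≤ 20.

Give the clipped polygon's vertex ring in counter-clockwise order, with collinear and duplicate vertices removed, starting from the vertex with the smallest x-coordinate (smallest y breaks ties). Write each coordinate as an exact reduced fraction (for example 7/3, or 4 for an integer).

Clipped polygon: [(21/5,16) (13,16) (13,19) (9,19)]

1. After x ≥ 4: [(4,127/8) (4,10/3) (6,0) (17,0) (19,8) (20,19) (9,19)]
2. After x ≤ 13: [(4,127/8) (4,10/3) (6,0) (13,0) (13,19) (9,19)]
3. After y ≥ 16: [(21/5,16) (13,16) (13,19) (9,19)]
4. After y ≤ 20: [(21/5,16) (13,16) (13,19) (9,19)]
5. Canonical ring: [(21/5,16) (13,16) (13,19) (9,19)]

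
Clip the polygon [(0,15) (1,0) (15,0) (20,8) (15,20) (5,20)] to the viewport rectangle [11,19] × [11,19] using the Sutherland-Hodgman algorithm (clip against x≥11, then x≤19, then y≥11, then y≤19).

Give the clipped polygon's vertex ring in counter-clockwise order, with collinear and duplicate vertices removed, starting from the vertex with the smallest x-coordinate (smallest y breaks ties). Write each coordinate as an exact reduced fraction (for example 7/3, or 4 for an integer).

1. After x ≥ 11: [(11,0) (15,0) (20,8) (15,20) (11,20)]
2. After x ≤ 19: [(11,0) (15,0) (19,32/5) (19,52/5) (15,20) (11,20)]
3. After y ≥ 11: [(11,11) (75/4,11) (15,20) (11,20)]
4. After y ≤ 19: [(11,19) (11,11) (75/4,11) (185/12,19)]
5. Canonical ring: [(11,11) (75/4,11) (185/12,19) (11,19)]

Clipped polygon: [(11,11) (75/4,11) (185/12,19) (11,19)]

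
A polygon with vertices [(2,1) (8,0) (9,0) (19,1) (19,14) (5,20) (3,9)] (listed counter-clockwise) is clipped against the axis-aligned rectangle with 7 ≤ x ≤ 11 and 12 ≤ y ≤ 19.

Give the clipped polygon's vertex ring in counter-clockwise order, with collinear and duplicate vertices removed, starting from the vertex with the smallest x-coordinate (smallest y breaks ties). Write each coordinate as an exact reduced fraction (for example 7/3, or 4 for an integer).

Clipped polygon: [(7,12) (11,12) (11,122/7) (22/3,19) (7,19)]

1. After x ≥ 7: [(7,1/6) (8,0) (9,0) (19,1) (19,14) (7,134/7)]
2. After x ≤ 11: [(7,1/6) (8,0) (9,0) (11,1/5) (11,122/7) (7,134/7)]
3. After y ≥ 12: [(7,12) (11,12) (11,122/7) (7,134/7)]
4. After y ≤ 19: [(7,19) (7,12) (11,12) (11,122/7) (22/3,19)]
5. Canonical ring: [(7,12) (11,12) (11,122/7) (22/3,19) (7,19)]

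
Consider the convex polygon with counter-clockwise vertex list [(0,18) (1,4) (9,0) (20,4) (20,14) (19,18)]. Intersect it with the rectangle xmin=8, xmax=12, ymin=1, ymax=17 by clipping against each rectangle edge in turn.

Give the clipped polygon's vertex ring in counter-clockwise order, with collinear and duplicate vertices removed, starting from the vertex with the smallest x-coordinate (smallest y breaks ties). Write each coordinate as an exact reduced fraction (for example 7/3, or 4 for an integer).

1. After x ≥ 8: [(8,18) (8,1/2) (9,0) (20,4) (20,14) (19,18)]
2. After x ≤ 12: [(12,18) (8,18) (8,1/2) (9,0) (12,12/11)]
3. After y ≥ 1: [(12,18) (8,18) (8,1) (47/4,1) (12,12/11)]
4. After y ≤ 17: [(12,17) (8,17) (8,1) (47/4,1) (12,12/11)]
5. Canonical ring: [(8,1) (47/4,1) (12,12/11) (12,17) (8,17)]

Clipped polygon: [(8,1) (47/4,1) (12,12/11) (12,17) (8,17)]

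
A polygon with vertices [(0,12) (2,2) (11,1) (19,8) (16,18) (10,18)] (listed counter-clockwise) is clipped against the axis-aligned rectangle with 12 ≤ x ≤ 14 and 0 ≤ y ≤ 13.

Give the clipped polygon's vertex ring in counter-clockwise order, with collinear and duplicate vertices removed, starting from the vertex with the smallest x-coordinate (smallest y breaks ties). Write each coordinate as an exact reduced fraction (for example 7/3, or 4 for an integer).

Clipped polygon: [(12,15/8) (14,29/8) (14,13) (12,13)]

1. After x ≥ 12: [(12,15/8) (19,8) (16,18) (12,18)]
2. After x ≤ 14: [(12,15/8) (14,29/8) (14,18) (12,18)]
3. After y ≥ 0: [(12,15/8) (14,29/8) (14,18) (12,18)]
4. After y ≤ 13: [(12,13) (12,15/8) (14,29/8) (14,13)]
5. Canonical ring: [(12,15/8) (14,29/8) (14,13) (12,13)]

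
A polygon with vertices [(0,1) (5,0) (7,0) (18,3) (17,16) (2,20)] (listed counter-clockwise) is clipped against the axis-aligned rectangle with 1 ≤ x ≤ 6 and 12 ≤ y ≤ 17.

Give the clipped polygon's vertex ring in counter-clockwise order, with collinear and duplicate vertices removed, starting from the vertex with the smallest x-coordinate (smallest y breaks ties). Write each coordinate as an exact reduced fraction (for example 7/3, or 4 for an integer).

Clipped polygon: [(22/19,12) (6,12) (6,17) (32/19,17)]

1. After x ≥ 1: [(1,21/2) (1,4/5) (5,0) (7,0) (18,3) (17,16) (2,20)]
2. After x ≤ 6: [(1,21/2) (1,4/5) (5,0) (6,0) (6,284/15) (2,20)]
3. After y ≥ 12: [(22/19,12) (6,12) (6,284/15) (2,20)]
4. After y ≤ 17: [(32/19,17) (22/19,12) (6,12) (6,17)]
5. Canonical ring: [(22/19,12) (6,12) (6,17) (32/19,17)]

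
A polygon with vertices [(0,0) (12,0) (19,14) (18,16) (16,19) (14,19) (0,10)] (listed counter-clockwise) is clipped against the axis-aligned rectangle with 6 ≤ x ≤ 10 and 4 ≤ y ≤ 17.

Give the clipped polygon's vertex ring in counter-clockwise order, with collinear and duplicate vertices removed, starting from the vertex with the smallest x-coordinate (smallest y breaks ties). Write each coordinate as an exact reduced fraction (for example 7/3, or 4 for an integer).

Clipped polygon: [(6,4) (10,4) (10,115/7) (6,97/7)]

1. After x ≥ 6: [(6,0) (12,0) (19,14) (18,16) (16,19) (14,19) (6,97/7)]
2. After x ≤ 10: [(6,0) (10,0) (10,115/7) (6,97/7)]
3. After y ≥ 4: [(6,4) (10,4) (10,115/7) (6,97/7)]
4. After y ≤ 17: [(6,4) (10,4) (10,115/7) (6,97/7)]
5. Canonical ring: [(6,4) (10,4) (10,115/7) (6,97/7)]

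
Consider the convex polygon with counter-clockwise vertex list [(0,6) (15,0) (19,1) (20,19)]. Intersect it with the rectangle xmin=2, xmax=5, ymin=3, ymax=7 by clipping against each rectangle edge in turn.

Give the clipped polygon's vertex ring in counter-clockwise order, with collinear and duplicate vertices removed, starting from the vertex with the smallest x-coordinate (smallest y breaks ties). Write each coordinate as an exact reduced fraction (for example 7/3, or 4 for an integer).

1. After x ≥ 2: [(2,73/10) (2,26/5) (15,0) (19,1) (20,19)]
2. After x ≤ 5: [(5,37/4) (2,73/10) (2,26/5) (5,4)]
3. After y ≥ 3: [(5,37/4) (2,73/10) (2,26/5) (5,4)]
4. After y ≤ 7: [(5,7) (2,7) (2,26/5) (5,4)]
5. Canonical ring: [(2,26/5) (5,4) (5,7) (2,7)]

Clipped polygon: [(2,26/5) (5,4) (5,7) (2,7)]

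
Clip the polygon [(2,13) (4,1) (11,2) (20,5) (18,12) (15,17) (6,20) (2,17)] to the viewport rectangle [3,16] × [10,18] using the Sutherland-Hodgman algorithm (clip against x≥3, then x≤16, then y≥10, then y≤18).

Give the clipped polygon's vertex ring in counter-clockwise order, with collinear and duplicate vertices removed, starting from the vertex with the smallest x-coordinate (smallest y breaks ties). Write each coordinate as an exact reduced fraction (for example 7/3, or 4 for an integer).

1. After x ≥ 3: [(3,7) (4,1) (11,2) (20,5) (18,12) (15,17) (6,20) (3,71/4)]
2. After x ≤ 16: [(3,7) (4,1) (11,2) (16,11/3) (16,46/3) (15,17) (6,20) (3,71/4)]
3. After y ≥ 10: [(3,10) (16,10) (16,46/3) (15,17) (6,20) (3,71/4)]
4. After y ≤ 18: [(3,10) (16,10) (16,46/3) (15,17) (12,18) (10/3,18) (3,71/4)]
5. Canonical ring: [(3,10) (16,10) (16,46/3) (15,17) (12,18) (10/3,18) (3,71/4)]

Clipped polygon: [(3,10) (16,10) (16,46/3) (15,17) (12,18) (10/3,18) (3,71/4)]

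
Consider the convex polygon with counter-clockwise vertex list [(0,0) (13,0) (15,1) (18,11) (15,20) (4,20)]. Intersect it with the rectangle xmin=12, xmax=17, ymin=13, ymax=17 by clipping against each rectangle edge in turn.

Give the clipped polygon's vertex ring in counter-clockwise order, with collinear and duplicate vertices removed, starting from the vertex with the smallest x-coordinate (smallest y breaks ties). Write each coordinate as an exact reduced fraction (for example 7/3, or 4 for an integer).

Clipped polygon: [(12,13) (17,13) (17,14) (16,17) (12,17)]

1. After x ≥ 12: [(12,0) (13,0) (15,1) (18,11) (15,20) (12,20)]
2. After x ≤ 17: [(12,0) (13,0) (15,1) (17,23/3) (17,14) (15,20) (12,20)]
3. After y ≥ 13: [(12,13) (17,13) (17,14) (15,20) (12,20)]
4. After y ≤ 17: [(12,17) (12,13) (17,13) (17,14) (16,17)]
5. Canonical ring: [(12,13) (17,13) (17,14) (16,17) (12,17)]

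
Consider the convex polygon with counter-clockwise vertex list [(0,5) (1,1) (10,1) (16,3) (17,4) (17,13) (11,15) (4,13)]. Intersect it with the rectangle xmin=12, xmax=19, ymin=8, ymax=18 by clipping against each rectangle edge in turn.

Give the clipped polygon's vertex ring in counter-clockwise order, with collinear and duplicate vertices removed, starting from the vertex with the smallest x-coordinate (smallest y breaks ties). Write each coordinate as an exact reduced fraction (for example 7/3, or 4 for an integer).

Clipped polygon: [(12,8) (17,8) (17,13) (12,44/3)]

1. After x ≥ 12: [(12,5/3) (16,3) (17,4) (17,13) (12,44/3)]
2. After x ≤ 19: [(12,5/3) (16,3) (17,4) (17,13) (12,44/3)]
3. After y ≥ 8: [(12,8) (17,8) (17,13) (12,44/3)]
4. After y ≤ 18: [(12,8) (17,8) (17,13) (12,44/3)]
5. Canonical ring: [(12,8) (17,8) (17,13) (12,44/3)]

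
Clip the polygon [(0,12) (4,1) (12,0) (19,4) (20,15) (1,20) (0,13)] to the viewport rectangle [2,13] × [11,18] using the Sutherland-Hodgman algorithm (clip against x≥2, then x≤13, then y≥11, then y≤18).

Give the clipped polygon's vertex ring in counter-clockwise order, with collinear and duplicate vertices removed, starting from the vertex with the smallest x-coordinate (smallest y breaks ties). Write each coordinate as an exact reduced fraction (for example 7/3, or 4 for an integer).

Clipped polygon: [(2,11) (13,11) (13,320/19) (43/5,18) (2,18)]

1. After x ≥ 2: [(2,13/2) (4,1) (12,0) (19,4) (20,15) (2,375/19)]
2. After x ≤ 13: [(2,13/2) (4,1) (12,0) (13,4/7) (13,320/19) (2,375/19)]
3. After y ≥ 11: [(2,11) (13,11) (13,320/19) (2,375/19)]
4. After y ≤ 18: [(2,18) (2,11) (13,11) (13,320/19) (43/5,18)]
5. Canonical ring: [(2,11) (13,11) (13,320/19) (43/5,18) (2,18)]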